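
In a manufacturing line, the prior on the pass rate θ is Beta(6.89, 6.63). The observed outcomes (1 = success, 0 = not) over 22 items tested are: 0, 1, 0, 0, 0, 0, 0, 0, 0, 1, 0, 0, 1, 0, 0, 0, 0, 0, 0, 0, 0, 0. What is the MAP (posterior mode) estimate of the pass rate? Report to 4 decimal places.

The Beta prior is conjugate to a Binomial/Bernoulli likelihood; the update adds successes to α and failures to β.
Posterior: Beta(α+k, β+n−k) = Beta(6.89+3, 6.63+19) = Beta(9.89, 25.63).
Mode of Beta(a,b) for a,b>1 is (a−1)/(a+b−2) = 8.89/33.52 = 0.2652.

0.2652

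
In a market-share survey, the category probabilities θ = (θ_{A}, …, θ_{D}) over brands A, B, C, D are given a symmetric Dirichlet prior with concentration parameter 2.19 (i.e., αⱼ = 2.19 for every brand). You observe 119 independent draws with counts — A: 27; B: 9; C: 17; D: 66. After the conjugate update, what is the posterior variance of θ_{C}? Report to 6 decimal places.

The Dirichlet prior is conjugate to the Multinomial likelihood: each posterior αⱼ = prior αⱼ + observed count nⱼ.
Posterior concentration: (29.19, 11.19, 19.19, 68.19), total = 127.76.
Var[θ_j] = α_j(Σα−α_j)/((Σα)²(Σα+1)) = 19.19·108.57/(127.76²·128.76) = 0.000991.

0.000991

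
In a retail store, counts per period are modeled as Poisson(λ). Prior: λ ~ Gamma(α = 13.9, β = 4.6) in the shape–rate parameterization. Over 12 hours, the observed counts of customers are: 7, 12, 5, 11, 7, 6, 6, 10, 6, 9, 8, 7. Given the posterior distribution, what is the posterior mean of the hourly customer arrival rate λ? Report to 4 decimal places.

With a Gamma(shape α, rate β) prior, the Poisson likelihood is conjugate: the posterior is Gamma(α + ΣXᵢ, β + n).
Sum of counts S = 94 over n = 12 hours.
Posterior: Gamma(α+S, β+n) = Gamma(13.9+94, 4.6+12) = Gamma(107.9, 16.6).
Posterior mean = α/β = 107.9/16.6 = 6.5000.

6.5000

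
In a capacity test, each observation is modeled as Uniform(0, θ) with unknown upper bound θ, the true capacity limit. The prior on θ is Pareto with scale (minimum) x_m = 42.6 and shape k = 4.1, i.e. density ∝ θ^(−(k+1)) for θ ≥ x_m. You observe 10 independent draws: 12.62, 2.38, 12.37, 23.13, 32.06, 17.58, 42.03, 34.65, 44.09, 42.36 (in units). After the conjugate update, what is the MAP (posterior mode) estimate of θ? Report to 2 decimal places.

44.09

A Pareto(scale x_m, shape k) prior on the upper bound θ of Uniform(0, θ) is conjugate: posterior is Pareto(max(x_m, max xᵢ), k + n).
Sample maximum = 44.09; prior scale x_m = 42.6 → posterior scale = max = 44.09.
Posterior shape = 4.1 + 10 = 14.1.
The Pareto density is decreasing on [x_m, ∞), so the mode is x_m = 44.09.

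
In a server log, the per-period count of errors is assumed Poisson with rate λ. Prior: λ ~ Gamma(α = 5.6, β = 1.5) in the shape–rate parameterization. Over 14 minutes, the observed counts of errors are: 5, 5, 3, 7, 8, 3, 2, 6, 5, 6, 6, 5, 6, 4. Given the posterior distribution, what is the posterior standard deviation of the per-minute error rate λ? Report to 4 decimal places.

With a Gamma(shape α, rate β) prior, the Poisson likelihood is conjugate: the posterior is Gamma(α + ΣXᵢ, β + n).
Sum of counts S = 71 over n = 14 minutes.
Posterior: Gamma(α+S, β+n) = Gamma(5.6+71, 1.5+14) = Gamma(76.6, 15.5).
SD = √α/β = √76.6/15.5 = 0.5647.

0.5647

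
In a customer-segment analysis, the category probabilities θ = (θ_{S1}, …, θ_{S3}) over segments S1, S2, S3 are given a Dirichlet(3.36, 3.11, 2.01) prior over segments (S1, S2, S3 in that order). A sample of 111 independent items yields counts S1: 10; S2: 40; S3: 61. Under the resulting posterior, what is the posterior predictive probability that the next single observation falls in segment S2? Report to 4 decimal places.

0.3608

The Dirichlet prior is conjugate to the Multinomial likelihood: each posterior αⱼ = prior αⱼ + observed count nⱼ.
Posterior concentration: (13.36, 43.11, 63.01), total = 119.48.
P(next = S2 | data) = α_{S2}/Σα = 0.3608.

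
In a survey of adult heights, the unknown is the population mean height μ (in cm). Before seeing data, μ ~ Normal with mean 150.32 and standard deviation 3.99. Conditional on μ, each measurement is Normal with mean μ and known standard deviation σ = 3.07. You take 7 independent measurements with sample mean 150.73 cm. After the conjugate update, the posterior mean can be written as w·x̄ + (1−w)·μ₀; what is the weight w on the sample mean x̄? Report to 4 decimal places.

0.9220

For Normal data with known variance σ², a Normal(μ₀, σ₀²) prior on μ is conjugate. Posterior precision = 1/σ₀² + n/σ²; posterior mean is the precision-weighted average of μ₀ and x̄.
σ₀² = 3.99² = 15.9201, σ² = 3.07² = 9.4249. Prior precision 1/σ₀² = 1/15.9201; data precision n/σ² = 7/9.4249.
w = (n/σ²)/(1/σ₀² + n/σ²) = n·σ₀²/(σ² + n·σ₀²) = 7·15.9201/(9.4249 + 7·15.9201) = 111.4407/120.8656 = 0.9220.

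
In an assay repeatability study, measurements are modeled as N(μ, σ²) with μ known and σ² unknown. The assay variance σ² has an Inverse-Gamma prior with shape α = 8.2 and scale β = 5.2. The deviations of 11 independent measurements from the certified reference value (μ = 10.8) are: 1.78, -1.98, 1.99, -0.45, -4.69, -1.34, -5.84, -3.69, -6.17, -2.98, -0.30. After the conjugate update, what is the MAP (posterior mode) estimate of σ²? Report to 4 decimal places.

With known mean μ and an Inverse-Gamma(α, β) prior on σ², the Normal likelihood is conjugate: posterior is Inv-Gamma(α + n/2, β + Σ(xᵢ−μ)²/2).
Σ(xᵢ−μ)² = (1.78)² + (-1.98)² + (1.99)² + (-0.45)² + (-4.69)² + (-1.34)² + (-5.84)² + (-3.69)² + (-6.17)² + (-2.98)² + (-0.30)² = 129.8041.
Posterior: Inv-Gamma(8.2 + 11/2, 5.2 + 129.8041/2) = Inv-Gamma(13.70, 70.10205).
Mode = β/(α+1) = 70.10205/14.70 = 4.7688.

4.7688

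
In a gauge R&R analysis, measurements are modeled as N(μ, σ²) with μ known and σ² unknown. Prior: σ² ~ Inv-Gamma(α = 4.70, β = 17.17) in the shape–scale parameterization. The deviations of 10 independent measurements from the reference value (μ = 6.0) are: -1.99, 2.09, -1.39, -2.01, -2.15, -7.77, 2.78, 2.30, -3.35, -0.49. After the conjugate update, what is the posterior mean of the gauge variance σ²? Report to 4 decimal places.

With known mean μ and an Inverse-Gamma(α, β) prior on σ², the Normal likelihood is conjugate: posterior is Inv-Gamma(α + n/2, β + Σ(xᵢ−μ)²/2).
Σ(xᵢ−μ)² = (-1.99)² + (2.09)² + (-1.39)² + (-2.01)² + (-2.15)² + (-7.77)² + (2.78)² + (2.30)² + (-3.35)² + (-0.49)² = 103.7768.
Posterior: Inv-Gamma(4.70 + 10/2, 17.17 + 103.7768/2) = Inv-Gamma(9.70, 69.05840).
E[σ²|data] = β/(α−1) = 69.05840/8.70 = 7.9377.

7.9377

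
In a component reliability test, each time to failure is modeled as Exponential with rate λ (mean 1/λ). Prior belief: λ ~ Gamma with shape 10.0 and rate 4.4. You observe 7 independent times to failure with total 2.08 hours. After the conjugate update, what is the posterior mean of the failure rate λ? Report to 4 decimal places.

With a Gamma(shape α, rate β) prior on the exponential rate λ, the posterior after n observations with total T = Σxᵢ is Gamma(α+n, β+T).
Posterior: Gamma(10.0+7, 4.4+2.08) = Gamma(17.0, 6.48).
Posterior mean of λ = α/β = 17.0/6.48 = 2.6235.

2.6235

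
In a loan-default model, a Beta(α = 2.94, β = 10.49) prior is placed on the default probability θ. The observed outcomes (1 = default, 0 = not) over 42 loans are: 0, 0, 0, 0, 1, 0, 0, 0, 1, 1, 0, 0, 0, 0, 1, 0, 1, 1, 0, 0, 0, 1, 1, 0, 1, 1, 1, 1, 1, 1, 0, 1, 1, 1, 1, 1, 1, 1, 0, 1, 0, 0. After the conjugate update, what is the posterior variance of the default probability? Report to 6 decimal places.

The Beta prior is conjugate to a Binomial/Bernoulli likelihood; the update adds successes to α and failures to β.
Posterior: Beta(α+k, β+n−k) = Beta(2.94+22, 10.49+20) = Beta(24.94, 30.49).
Var = αβ/((α+β)²(α+β+1)) = 24.94·30.49/(55.43²·56.43) = 0.004386.

0.004386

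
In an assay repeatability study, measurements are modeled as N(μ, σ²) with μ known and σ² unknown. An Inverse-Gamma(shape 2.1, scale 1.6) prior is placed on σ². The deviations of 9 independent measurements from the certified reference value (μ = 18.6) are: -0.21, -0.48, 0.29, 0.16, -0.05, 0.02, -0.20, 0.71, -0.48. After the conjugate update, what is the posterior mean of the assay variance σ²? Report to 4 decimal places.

0.3894

With known mean μ and an Inverse-Gamma(α, β) prior on σ², the Normal likelihood is conjugate: posterior is Inv-Gamma(α + n/2, β + Σ(xᵢ−μ)²/2).
Σ(xᵢ−μ)² = (-0.21)² + (-0.48)² + (0.29)² + (0.16)² + (-0.05)² + (0.02)² + (-0.20)² + (0.71)² + (-0.48)² = 1.1616.
Posterior: Inv-Gamma(2.1 + 9/2, 1.6 + 1.1616/2) = Inv-Gamma(6.60, 2.18080).
E[σ²|data] = β/(α−1) = 2.18080/5.60 = 0.3894.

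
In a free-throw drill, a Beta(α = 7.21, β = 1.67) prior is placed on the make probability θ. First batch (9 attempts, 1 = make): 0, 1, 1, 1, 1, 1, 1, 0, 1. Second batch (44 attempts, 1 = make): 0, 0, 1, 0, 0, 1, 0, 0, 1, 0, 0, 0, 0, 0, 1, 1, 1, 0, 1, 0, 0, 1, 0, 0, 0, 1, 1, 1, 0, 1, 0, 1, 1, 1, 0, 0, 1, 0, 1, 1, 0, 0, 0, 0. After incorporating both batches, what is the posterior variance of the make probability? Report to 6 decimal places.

The Beta prior is conjugate to a Binomial/Bernoulli likelihood; the update adds successes to α and failures to β.
After batch 1: Beta(7.21+7, 1.67+2) = Beta(14.21, 3.67).
After batch 2: Beta(14.21+18, 3.67+26) = Beta(32.21, 29.67).
Var = αβ/((α+β)²(α+β+1)) = 32.21·29.67/(61.88²·62.88) = 0.003969.

0.003969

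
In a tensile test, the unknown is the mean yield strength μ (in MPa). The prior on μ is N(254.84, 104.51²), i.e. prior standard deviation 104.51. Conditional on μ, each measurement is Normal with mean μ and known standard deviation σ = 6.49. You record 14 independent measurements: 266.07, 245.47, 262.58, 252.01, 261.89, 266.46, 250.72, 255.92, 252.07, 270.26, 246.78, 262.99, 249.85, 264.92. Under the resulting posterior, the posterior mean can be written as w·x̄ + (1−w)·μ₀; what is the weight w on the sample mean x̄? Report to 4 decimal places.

For Normal data with known variance σ², a Normal(μ₀, σ₀²) prior on μ is conjugate. Posterior precision = 1/σ₀² + n/σ²; posterior mean is the precision-weighted average of μ₀ and x̄.
σ₀² = 104.51² = 10922.3401, σ² = 6.49² = 42.1201. Prior precision 1/σ₀² = 1/10922.3401; data precision n/σ² = 14/42.1201.
w = (n/σ²)/(1/σ₀² + n/σ²) = n·σ₀²/(σ² + n·σ₀²) = 14·10922.3401/(42.1201 + 14·10922.3401) = 152912.7614/152954.8815 = 0.9997.

0.9997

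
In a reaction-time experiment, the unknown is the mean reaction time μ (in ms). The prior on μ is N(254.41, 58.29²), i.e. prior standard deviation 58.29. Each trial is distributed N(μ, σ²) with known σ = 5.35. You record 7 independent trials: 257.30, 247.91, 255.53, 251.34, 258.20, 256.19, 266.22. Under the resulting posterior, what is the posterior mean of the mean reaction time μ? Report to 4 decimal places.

For Normal data with known variance σ², a Normal(μ₀, σ₀²) prior on μ is conjugate. Posterior precision = 1/σ₀² + n/σ²; posterior mean is the precision-weighted average of μ₀ and x̄.
Σxᵢ = 257.30 + 247.91 + 255.53 + 251.34 + 258.20 + 256.19 + 266.22 = 1792.69, so n·x̄ = 1792.69.
σ₀² = 58.29² = 3397.7241, σ² = 5.35² = 28.6225; σ² + n·σ₀² = 28.6225 + 7·3397.7241 = 23812.6912.
Posterior mean = (μ₀/σ₀² + n·x̄/σ²)/(1/σ₀² + n/σ²) = (σ²·μ₀ + σ₀²·n·x̄)/(σ² + n·σ₀²) = (28.6225·254.41 + 3397.7241·1792.69)/23812.6912 = 6098347.867054/23812.6912 = 256.0965.

256.0965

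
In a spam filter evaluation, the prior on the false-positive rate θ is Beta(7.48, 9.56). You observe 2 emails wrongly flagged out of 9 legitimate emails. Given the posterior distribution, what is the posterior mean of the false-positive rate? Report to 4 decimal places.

The Beta prior is conjugate to a Binomial/Bernoulli likelihood; the update adds successes to α and failures to β.
Posterior: Beta(α+k, β+n−k) = Beta(7.48+2, 9.56+7) = Beta(9.48, 16.56).
Posterior mean = α/(α+β) = 9.48/26.04 = 0.3641.

0.3641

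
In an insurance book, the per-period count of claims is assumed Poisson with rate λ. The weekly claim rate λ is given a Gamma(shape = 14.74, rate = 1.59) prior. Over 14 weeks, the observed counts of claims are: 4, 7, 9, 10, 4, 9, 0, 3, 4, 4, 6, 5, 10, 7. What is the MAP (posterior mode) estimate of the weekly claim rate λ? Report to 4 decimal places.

6.1411

With a Gamma(shape α, rate β) prior, the Poisson likelihood is conjugate: the posterior is Gamma(α + ΣXᵢ, β + n).
Sum of counts S = 82 over n = 14 weeks.
Posterior: Gamma(α+S, β+n) = Gamma(14.74+82, 1.59+14) = Gamma(96.74, 15.59).
Mode of Gamma(α,β) for α≥1 is (α−1)/β = 95.74/15.59 = 6.1411.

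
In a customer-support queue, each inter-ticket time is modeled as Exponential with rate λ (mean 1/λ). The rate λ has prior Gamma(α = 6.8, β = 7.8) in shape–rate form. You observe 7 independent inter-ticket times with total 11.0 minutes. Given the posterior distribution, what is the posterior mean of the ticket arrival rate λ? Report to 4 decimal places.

With a Gamma(shape α, rate β) prior on the exponential rate λ, the posterior after n observations with total T = Σxᵢ is Gamma(α+n, β+T).
Posterior: Gamma(6.8+7, 7.8+11.0) = Gamma(13.8, 18.8).
Posterior mean of λ = α/β = 13.8/18.8 = 0.7340.

0.7340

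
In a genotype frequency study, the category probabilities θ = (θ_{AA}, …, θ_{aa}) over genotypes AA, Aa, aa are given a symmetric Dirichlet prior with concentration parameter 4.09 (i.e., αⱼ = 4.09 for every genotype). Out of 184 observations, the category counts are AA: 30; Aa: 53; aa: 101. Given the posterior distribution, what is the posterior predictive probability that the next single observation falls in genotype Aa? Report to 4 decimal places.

0.2909

The Dirichlet prior is conjugate to the Multinomial likelihood: each posterior αⱼ = prior αⱼ + observed count nⱼ.
Posterior concentration: (34.09, 57.09, 105.09), total = 196.27.
P(next = Aa | data) = α_{Aa}/Σα = 0.2909.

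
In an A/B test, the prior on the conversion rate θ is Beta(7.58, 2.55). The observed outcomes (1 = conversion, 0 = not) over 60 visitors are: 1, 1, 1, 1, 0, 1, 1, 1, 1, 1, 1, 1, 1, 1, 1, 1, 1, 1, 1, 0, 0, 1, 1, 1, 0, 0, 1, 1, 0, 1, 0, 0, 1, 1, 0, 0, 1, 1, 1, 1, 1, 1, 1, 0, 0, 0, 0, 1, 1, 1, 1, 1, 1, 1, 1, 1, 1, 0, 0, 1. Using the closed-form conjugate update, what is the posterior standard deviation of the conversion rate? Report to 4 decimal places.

0.0523

The Beta prior is conjugate to a Binomial/Bernoulli likelihood; the update adds successes to α and failures to β.
Posterior: Beta(α+k, β+n−k) = Beta(7.58+44, 2.55+16) = Beta(51.58, 18.55).
Var = αβ/((α+β)²(α+β+1)) = 51.58·18.55/(70.13²·71.13) = 0.00273505; SD = √0.00273505 = 0.0523.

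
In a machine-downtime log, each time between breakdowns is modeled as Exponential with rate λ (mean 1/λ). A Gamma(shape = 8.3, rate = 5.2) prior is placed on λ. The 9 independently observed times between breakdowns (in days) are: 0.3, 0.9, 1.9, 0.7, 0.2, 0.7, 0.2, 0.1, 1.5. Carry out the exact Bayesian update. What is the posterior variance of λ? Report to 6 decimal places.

With a Gamma(shape α, rate β) prior on the exponential rate λ, the posterior after n observations with total T = Σxᵢ is Gamma(α+n, β+T).
Sum of observations T = 6.5 days; n = 9.
Posterior: Gamma(8.3+9, 5.2+6.5) = Gamma(17.3, 11.7).
Var = α/β² = 0.126379.

0.126379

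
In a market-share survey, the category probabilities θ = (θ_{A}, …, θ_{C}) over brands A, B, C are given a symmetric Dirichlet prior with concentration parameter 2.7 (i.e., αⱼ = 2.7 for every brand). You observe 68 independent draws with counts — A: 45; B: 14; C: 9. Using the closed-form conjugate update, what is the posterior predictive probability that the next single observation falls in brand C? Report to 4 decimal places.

0.1537

The Dirichlet prior is conjugate to the Multinomial likelihood: each posterior αⱼ = prior αⱼ + observed count nⱼ.
Posterior concentration: (47.7, 16.7, 11.7), total = 76.1.
P(next = C | data) = α_{C}/Σα = 0.1537.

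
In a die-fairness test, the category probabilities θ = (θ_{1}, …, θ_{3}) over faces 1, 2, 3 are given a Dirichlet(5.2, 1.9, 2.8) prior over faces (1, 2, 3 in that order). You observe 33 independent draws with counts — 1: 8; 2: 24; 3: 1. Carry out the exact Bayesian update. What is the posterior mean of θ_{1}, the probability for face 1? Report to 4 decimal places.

The Dirichlet prior is conjugate to the Multinomial likelihood: each posterior αⱼ = prior αⱼ + observed count nⱼ.
Posterior concentration: (13.2, 25.9, 3.8), total = 42.9.
E[θ_{1}|data] = α_{1}/Σα = 13.2/42.9 = 0.3077.

0.3077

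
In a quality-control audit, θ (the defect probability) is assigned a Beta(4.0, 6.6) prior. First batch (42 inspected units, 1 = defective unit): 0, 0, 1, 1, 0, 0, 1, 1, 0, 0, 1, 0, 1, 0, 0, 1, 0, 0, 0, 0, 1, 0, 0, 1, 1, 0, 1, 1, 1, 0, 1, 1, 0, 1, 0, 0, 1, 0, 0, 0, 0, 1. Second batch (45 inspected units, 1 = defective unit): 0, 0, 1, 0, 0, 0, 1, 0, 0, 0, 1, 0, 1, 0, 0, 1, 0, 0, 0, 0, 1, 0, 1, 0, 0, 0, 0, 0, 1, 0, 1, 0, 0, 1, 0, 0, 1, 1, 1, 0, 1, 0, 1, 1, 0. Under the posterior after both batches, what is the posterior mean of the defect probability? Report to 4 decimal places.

The Beta prior is conjugate to a Binomial/Bernoulli likelihood; the update adds successes to α and failures to β.
After batch 1: Beta(4.0+18, 6.6+24) = Beta(22.0, 30.6).
After batch 2: Beta(22.0+16, 30.6+29) = Beta(38.0, 59.6).
Posterior mean = α/(α+β) = 38.0/97.6 = 0.3893.

0.3893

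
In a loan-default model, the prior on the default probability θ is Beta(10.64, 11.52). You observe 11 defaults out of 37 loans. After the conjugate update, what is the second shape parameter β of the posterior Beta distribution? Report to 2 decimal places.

The Beta prior is conjugate to a Binomial/Bernoulli likelihood; the update adds successes to α and failures to β.
Posterior: Beta(α+k, β+n−k) = Beta(10.64+11, 11.52+26) = Beta(21.64, 37.52).
Posterior β = 37.52.

37.52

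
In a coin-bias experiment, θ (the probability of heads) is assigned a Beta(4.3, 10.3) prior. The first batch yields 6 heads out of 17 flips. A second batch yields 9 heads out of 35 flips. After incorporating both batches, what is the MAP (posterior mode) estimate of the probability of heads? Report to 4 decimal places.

The Beta prior is conjugate to a Binomial/Bernoulli likelihood; the update adds successes to α and failures to β.
After batch 1: Beta(4.3+6, 10.3+11) = Beta(10.3, 21.3).
After batch 2: Beta(10.3+9, 21.3+26) = Beta(19.3, 47.3).
Mode of Beta(a,b) for a,b>1 is (a−1)/(a+b−2) = 18.3/64.6 = 0.2833.

0.2833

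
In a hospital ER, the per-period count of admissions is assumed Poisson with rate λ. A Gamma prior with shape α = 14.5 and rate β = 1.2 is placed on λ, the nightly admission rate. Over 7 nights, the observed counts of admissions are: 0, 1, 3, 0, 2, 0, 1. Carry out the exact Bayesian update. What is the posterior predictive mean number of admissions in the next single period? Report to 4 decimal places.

With a Gamma(shape α, rate β) prior, the Poisson likelihood is conjugate: the posterior is Gamma(α + ΣXᵢ, β + n).
Sum of counts S = 7 over n = 7 nights.
Posterior: Gamma(α+S, β+n) = Gamma(14.5+7, 1.2+7) = Gamma(21.5, 8.2).
The predictive distribution for one future period is NegBinom with mean α/β = 2.6220.

2.6220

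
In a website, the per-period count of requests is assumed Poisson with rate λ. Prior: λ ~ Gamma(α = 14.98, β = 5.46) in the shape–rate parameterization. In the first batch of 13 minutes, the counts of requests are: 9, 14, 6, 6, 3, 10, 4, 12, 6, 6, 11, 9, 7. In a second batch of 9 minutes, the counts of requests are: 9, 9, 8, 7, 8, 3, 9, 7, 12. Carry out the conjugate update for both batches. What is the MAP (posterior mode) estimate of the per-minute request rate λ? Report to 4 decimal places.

6.8820

With a Gamma(shape α, rate β) prior, the Poisson likelihood is conjugate: the posterior is Gamma(α + ΣXᵢ, β + n).
Batch 1: sum of counts S = 103 over n = 13 minutes.
After batch 1: Gamma(α+S, β+n) = Gamma(14.98+103, 5.46+13) = Gamma(117.98, 18.46).
Batch 2: sum of counts S = 72 over n = 9 minutes.
After batch 2: Gamma(α+S, β+n) = Gamma(117.98+72, 18.46+9) = Gamma(189.98, 27.46).
Mode of Gamma(α,β) for α≥1 is (α−1)/β = 188.98/27.46 = 6.8820.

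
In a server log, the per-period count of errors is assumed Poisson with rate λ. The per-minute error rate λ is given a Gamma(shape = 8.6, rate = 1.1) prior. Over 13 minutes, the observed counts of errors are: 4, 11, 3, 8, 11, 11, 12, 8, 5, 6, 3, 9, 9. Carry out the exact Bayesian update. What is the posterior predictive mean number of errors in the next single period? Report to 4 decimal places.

7.7021

With a Gamma(shape α, rate β) prior, the Poisson likelihood is conjugate: the posterior is Gamma(α + ΣXᵢ, β + n).
Sum of counts S = 100 over n = 13 minutes.
Posterior: Gamma(α+S, β+n) = Gamma(8.6+100, 1.1+13) = Gamma(108.6, 14.1).
The predictive distribution for one future period is NegBinom with mean α/β = 7.7021.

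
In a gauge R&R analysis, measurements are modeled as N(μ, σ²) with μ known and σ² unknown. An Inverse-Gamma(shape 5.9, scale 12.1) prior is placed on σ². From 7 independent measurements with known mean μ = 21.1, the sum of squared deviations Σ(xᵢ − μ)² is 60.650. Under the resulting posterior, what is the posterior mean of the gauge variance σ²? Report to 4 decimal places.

With known mean μ and an Inverse-Gamma(α, β) prior on σ², the Normal likelihood is conjugate: posterior is Inv-Gamma(α + n/2, β + Σ(xᵢ−μ)²/2).
Posterior: Inv-Gamma(5.9 + 7/2, 12.1 + 60.650/2) = Inv-Gamma(9.40, 42.4250).
E[σ²|data] = β/(α−1) = 42.4250/8.40 = 5.0506.

5.0506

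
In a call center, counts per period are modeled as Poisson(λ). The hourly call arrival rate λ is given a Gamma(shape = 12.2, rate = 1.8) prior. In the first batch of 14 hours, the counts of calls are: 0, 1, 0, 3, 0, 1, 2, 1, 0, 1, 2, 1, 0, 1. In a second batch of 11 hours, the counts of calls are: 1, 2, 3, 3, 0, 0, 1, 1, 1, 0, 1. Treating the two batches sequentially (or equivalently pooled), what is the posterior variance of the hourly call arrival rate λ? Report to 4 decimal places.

0.0532

With a Gamma(shape α, rate β) prior, the Poisson likelihood is conjugate: the posterior is Gamma(α + ΣXᵢ, β + n).
Batch 1: sum of counts S = 13 over n = 14 hours.
After batch 1: Gamma(α+S, β+n) = Gamma(12.2+13, 1.8+14) = Gamma(25.2, 15.8).
Batch 2: sum of counts S = 13 over n = 11 hours.
After batch 2: Gamma(α+S, β+n) = Gamma(25.2+13, 15.8+11) = Gamma(38.2, 26.8).
Var = α/β² = 38.2/26.8² = 0.0532.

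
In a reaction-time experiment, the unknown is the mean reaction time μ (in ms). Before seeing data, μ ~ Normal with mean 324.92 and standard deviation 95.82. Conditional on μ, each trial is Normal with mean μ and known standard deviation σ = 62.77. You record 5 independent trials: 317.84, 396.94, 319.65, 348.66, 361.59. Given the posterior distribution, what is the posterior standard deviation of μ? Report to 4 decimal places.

For Normal data with known variance σ², a Normal(μ₀, σ₀²) prior on μ is conjugate. Posterior precision = 1/σ₀² + n/σ²; posterior mean is the precision-weighted average of μ₀ and x̄.
σ₀² = 95.82² = 9181.4724, σ² = 62.77² = 3940.0729; σ² + n·σ₀² = 3940.0729 + 5·9181.4724 = 49847.4349.
Posterior precision = 1/σ₀² + n/σ² = 1/9181.4724 + 5/3940.0729 = (σ² + n·σ₀²)/(σ₀²σ²) = 49847.4349/(9181.4724·3940.0729); posterior variance σₙ² = σ₀²σ²/(σ² + n·σ₀²) = 9181.4724·3940.0729/49847.4349 = 725.727826.
Posterior SD = √σₙ² = √(9181.4724·3940.0729/49847.4349) = 26.9393.

26.9393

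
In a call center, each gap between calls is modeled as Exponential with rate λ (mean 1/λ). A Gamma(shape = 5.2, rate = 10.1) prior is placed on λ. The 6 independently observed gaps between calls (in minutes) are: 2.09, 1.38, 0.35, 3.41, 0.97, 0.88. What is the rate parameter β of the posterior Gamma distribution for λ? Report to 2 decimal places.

With a Gamma(shape α, rate β) prior on the exponential rate λ, the posterior after n observations with total T = Σxᵢ is Gamma(α+n, β+T).
Sum of observations T = 9.08 minutes; n = 6.
Posterior: Gamma(5.2+6, 10.1+9.08) = Gamma(11.2, 19.18).
Posterior β = 19.18.

19.18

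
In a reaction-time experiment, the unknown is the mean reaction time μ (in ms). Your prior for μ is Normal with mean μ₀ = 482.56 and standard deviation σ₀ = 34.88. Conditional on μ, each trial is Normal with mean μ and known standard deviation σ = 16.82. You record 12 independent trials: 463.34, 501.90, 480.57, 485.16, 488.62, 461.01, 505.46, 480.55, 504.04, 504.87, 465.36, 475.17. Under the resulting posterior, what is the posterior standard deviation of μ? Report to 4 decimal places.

For Normal data with known variance σ², a Normal(μ₀, σ₀²) prior on μ is conjugate. Posterior precision = 1/σ₀² + n/σ²; posterior mean is the precision-weighted average of μ₀ and x̄.
σ₀² = 34.88² = 1216.6144, σ² = 16.82² = 282.9124; σ² + n·σ₀² = 282.9124 + 12·1216.6144 = 14882.2852.
Posterior precision = 1/σ₀² + n/σ² = 1/1216.6144 + 12/282.9124 = (σ² + n·σ₀²)/(σ₀²σ²) = 14882.2852/(1216.6144·282.9124); posterior variance σₙ² = σ₀²σ²/(σ² + n·σ₀²) = 1216.6144·282.9124/14882.2852 = 23.127853.
Posterior SD = √σₙ² = √(1216.6144·282.9124/14882.2852) = 4.8091.

4.8091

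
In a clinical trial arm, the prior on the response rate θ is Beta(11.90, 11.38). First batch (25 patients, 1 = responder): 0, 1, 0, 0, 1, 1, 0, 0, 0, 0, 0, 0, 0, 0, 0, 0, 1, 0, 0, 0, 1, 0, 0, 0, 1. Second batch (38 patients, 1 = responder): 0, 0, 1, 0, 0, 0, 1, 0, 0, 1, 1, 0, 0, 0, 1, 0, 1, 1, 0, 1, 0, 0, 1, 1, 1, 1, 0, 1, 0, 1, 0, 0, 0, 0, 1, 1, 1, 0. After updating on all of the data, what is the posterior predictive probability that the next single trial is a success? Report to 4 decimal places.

0.4045

The Beta prior is conjugate to a Binomial/Bernoulli likelihood; the update adds successes to α and failures to β.
After batch 1: Beta(11.90+6, 11.38+19) = Beta(17.90, 30.38).
After batch 2: Beta(17.90+17, 30.38+21) = Beta(34.90, 51.38).
For a single future Bernoulli trial, P(success | data) = α/(α+β) = 0.4045.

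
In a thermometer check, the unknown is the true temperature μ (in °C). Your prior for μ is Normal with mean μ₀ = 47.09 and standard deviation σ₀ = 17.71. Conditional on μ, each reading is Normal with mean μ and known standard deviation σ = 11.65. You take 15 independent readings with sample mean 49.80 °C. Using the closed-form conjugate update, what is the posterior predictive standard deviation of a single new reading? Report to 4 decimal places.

For Normal data with known variance σ², a Normal(μ₀, σ₀²) prior on μ is conjugate. Posterior precision = 1/σ₀² + n/σ²; posterior mean is the precision-weighted average of μ₀ and x̄.
σ₀² = 17.71² = 313.6441, σ² = 11.65² = 135.7225; σ² + n·σ₀² = 135.7225 + 15·313.6441 = 4840.384.
Posterior precision = 1/σ₀² + n/σ² = 1/313.6441 + 15/135.7225 = (σ² + n·σ₀²)/(σ₀²σ²) = 4840.384/(313.6441·135.7225); posterior variance σₙ² = σ₀²σ²/(σ² + n·σ₀²) = 313.6441·135.7225/4840.384 = 8.794460.
Predictive variance for one new observation = σₙ² + σ² = 313.6441·135.7225/4840.384 + 135.7225 = σ²·(σ₀² + 4840.384)/4840.384 = 135.7225·5154.0281/4840.384 = 144.516960; SD = √(135.7225·5154.0281/4840.384) = 12.0215.

12.0215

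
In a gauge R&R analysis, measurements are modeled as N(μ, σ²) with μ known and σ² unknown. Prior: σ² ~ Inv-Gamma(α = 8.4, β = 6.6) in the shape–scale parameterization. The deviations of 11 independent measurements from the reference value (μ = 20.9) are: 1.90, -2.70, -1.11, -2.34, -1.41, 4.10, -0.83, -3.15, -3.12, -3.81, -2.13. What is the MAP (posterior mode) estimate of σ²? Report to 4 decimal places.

2.9867

With known mean μ and an Inverse-Gamma(α, β) prior on σ², the Normal likelihood is conjugate: posterior is Inv-Gamma(α + n/2, β + Σ(xᵢ−μ)²/2).
Σ(xᵢ−μ)² = (1.90)² + (-2.70)² + (-1.11)² + (-2.34)² + (-1.41)² + (4.10)² + (-0.83)² + (-3.15)² + (-3.12)² + (-3.81)² + (-2.13)² = 75.8046.
Posterior: Inv-Gamma(8.4 + 11/2, 6.6 + 75.8046/2) = Inv-Gamma(13.90, 44.50230).
Mode = β/(α+1) = 44.50230/14.90 = 2.9867.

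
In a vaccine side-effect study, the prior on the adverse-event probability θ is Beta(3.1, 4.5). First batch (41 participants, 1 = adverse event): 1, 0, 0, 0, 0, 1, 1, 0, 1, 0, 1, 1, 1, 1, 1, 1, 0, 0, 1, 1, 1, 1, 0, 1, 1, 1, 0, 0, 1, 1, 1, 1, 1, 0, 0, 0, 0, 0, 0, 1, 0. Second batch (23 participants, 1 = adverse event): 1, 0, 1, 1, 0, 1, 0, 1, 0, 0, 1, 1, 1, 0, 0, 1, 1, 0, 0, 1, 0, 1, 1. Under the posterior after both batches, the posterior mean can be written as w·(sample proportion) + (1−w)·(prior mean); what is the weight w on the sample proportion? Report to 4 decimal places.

0.8939

The Beta prior is conjugate to a Binomial/Bernoulli likelihood; the update adds successes to α and failures to β.
Total number of participants: n = 41 + 23 = 64.
Posterior mean = (α₀+k)/(α₀+β₀+n) = [n/(α₀+β₀+n)]·(k/n) + [(α₀+β₀)/(α₀+β₀+n)]·α₀/(α₀+β₀), so only n and the prior enter the weight.
The weight on the data is w = n/(α₀+β₀+n) = 64/(3.1+4.5+64) = 64/71.6 = 0.8939.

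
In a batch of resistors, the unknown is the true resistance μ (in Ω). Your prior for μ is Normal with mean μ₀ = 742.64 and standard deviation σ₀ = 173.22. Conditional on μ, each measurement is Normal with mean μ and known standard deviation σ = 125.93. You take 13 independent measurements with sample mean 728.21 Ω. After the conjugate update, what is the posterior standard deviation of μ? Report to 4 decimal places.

34.2377

For Normal data with known variance σ², a Normal(μ₀, σ₀²) prior on μ is conjugate. Posterior precision = 1/σ₀² + n/σ²; posterior mean is the precision-weighted average of μ₀ and x̄.
σ₀² = 173.22² = 30005.1684, σ² = 125.93² = 15858.3649; σ² + n·σ₀² = 15858.3649 + 13·30005.1684 = 405925.5541.
Posterior precision = 1/σ₀² + n/σ² = 1/30005.1684 + 13/15858.3649 = (σ² + n·σ₀²)/(σ₀²σ²) = 405925.5541/(30005.1684·15858.3649); posterior variance σₙ² = σ₀²σ²/(σ² + n·σ₀²) = 30005.1684·15858.3649/405925.5541 = 1172.217183.
Posterior SD = √σₙ² = √(30005.1684·15858.3649/405925.5541) = 34.2377.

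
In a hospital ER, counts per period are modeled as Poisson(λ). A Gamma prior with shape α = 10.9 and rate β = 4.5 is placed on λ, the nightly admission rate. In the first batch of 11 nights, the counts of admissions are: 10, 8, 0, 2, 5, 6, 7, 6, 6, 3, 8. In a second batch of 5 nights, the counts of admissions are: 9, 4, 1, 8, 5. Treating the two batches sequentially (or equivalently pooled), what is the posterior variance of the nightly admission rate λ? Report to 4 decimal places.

With a Gamma(shape α, rate β) prior, the Poisson likelihood is conjugate: the posterior is Gamma(α + ΣXᵢ, β + n).
Batch 1: sum of counts S = 61 over n = 11 nights.
After batch 1: Gamma(α+S, β+n) = Gamma(10.9+61, 4.5+11) = Gamma(71.9, 15.5).
Batch 2: sum of counts S = 27 over n = 5 nights.
After batch 2: Gamma(α+S, β+n) = Gamma(71.9+27, 15.5+5) = Gamma(98.9, 20.5).
Var = α/β² = 98.9/20.5² = 0.2353.

0.2353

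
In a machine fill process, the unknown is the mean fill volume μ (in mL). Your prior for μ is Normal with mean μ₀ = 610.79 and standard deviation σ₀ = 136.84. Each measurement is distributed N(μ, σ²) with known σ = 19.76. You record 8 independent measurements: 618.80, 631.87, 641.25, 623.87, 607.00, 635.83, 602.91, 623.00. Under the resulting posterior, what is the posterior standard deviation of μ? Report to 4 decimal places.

For Normal data with known variance σ², a Normal(μ₀, σ₀²) prior on μ is conjugate. Posterior precision = 1/σ₀² + n/σ²; posterior mean is the precision-weighted average of μ₀ and x̄.
σ₀² = 136.84² = 18725.1856, σ² = 19.76² = 390.4576; σ² + n·σ₀² = 390.4576 + 8·18725.1856 = 150191.9424.
Posterior precision = 1/σ₀² + n/σ² = 1/18725.1856 + 8/390.4576 = (σ² + n·σ₀²)/(σ₀²σ²) = 150191.9424/(18725.1856·390.4576); posterior variance σₙ² = σ₀²σ²/(σ² + n·σ₀²) = 18725.1856·390.4576/150191.9424 = 48.680315.
Posterior SD = √σₙ² = √(18725.1856·390.4576/150191.9424) = 6.9771.

6.9771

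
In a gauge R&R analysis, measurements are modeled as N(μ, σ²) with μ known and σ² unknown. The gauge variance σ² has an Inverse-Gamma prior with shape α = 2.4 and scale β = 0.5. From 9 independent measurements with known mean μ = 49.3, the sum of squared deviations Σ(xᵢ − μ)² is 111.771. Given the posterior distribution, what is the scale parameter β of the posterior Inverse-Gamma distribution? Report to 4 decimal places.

With known mean μ and an Inverse-Gamma(α, β) prior on σ², the Normal likelihood is conjugate: posterior is Inv-Gamma(α + n/2, β + Σ(xᵢ−μ)²/2).
Posterior: Inv-Gamma(2.4 + 9/2, 0.5 + 111.771/2) = Inv-Gamma(6.90, 56.3855).
Posterior β = 56.3855.

56.3855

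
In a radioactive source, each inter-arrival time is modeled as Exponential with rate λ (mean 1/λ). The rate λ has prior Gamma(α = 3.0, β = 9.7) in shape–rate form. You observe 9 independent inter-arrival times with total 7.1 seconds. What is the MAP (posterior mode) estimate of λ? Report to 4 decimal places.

0.6548

With a Gamma(shape α, rate β) prior on the exponential rate λ, the posterior after n observations with total T = Σxᵢ is Gamma(α+n, β+T).
Posterior: Gamma(3.0+9, 9.7+7.1) = Gamma(12.0, 16.8).
Mode = (α−1)/β = 0.6548.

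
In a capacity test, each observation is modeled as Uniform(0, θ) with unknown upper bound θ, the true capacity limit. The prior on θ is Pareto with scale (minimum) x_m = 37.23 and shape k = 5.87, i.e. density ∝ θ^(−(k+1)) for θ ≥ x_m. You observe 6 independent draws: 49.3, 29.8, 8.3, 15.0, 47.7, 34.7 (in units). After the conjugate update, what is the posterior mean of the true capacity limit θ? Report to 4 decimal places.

A Pareto(scale x_m, shape k) prior on the upper bound θ of Uniform(0, θ) is conjugate: posterior is Pareto(max(x_m, max xᵢ), k + n).
Sample maximum = 49.3; prior scale x_m = 37.23 → posterior scale = max = 49.30.
Posterior shape = 5.87 + 6 = 11.87.
E[θ|data] = k·x_m/(k−1) = 11.87·49.30/10.87 = 53.8354.

53.8354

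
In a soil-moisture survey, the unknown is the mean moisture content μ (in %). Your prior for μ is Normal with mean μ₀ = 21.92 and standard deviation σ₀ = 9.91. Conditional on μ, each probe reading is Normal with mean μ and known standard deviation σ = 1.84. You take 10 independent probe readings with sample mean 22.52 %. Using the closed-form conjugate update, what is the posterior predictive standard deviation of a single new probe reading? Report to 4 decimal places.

1.9295

For Normal data with known variance σ², a Normal(μ₀, σ₀²) prior on μ is conjugate. Posterior precision = 1/σ₀² + n/σ²; posterior mean is the precision-weighted average of μ₀ and x̄.
σ₀² = 9.91² = 98.2081, σ² = 1.84² = 3.3856; σ² + n·σ₀² = 3.3856 + 10·98.2081 = 985.4666.
Posterior precision = 1/σ₀² + n/σ² = 1/98.2081 + 10/3.3856 = (σ² + n·σ₀²)/(σ₀²σ²) = 985.4666/(98.2081·3.3856); posterior variance σₙ² = σ₀²σ²/(σ² + n·σ₀²) = 98.2081·3.3856/985.4666 = 0.337397.
Predictive variance for one new observation = σₙ² + σ² = 98.2081·3.3856/985.4666 + 3.3856 = σ²·(σ₀² + 985.4666)/985.4666 = 3.3856·1083.6747/985.4666 = 3.722997; SD = √(3.3856·1083.6747/985.4666) = 1.9295.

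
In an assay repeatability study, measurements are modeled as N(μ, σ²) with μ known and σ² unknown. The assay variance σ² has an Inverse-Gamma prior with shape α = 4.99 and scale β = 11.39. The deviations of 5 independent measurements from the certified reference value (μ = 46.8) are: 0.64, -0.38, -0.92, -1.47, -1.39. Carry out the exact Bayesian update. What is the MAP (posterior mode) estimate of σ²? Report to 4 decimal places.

1.6651

With known mean μ and an Inverse-Gamma(α, β) prior on σ², the Normal likelihood is conjugate: posterior is Inv-Gamma(α + n/2, β + Σ(xᵢ−μ)²/2).
Σ(xᵢ−μ)² = (0.64)² + (-0.38)² + (-0.92)² + (-1.47)² + (-1.39)² = 5.4934.
Posterior: Inv-Gamma(4.99 + 5/2, 11.39 + 5.4934/2) = Inv-Gamma(7.49, 14.13670).
Mode = β/(α+1) = 14.13670/8.49 = 1.6651.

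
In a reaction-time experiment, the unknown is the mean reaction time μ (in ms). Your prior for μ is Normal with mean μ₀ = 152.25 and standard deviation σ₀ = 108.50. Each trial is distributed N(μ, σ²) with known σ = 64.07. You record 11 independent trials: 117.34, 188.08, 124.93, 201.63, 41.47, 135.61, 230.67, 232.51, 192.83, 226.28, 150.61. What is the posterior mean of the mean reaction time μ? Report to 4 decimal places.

For Normal data with known variance σ², a Normal(μ₀, σ₀²) prior on μ is conjugate. Posterior precision = 1/σ₀² + n/σ²; posterior mean is the precision-weighted average of μ₀ and x̄.
Σxᵢ = 117.34 + 188.08 + 124.93 + 201.63 + 41.47 + 135.61 + 230.67 + 232.51 + 192.83 + 226.28 + 150.61 = 1841.96, so n·x̄ = 1841.96.
σ₀² = 108.50² = 11772.25, σ² = 64.07² = 4104.9649; σ² + n·σ₀² = 4104.9649 + 11·11772.25 = 133599.7149.
Posterior mean = (μ₀/σ₀² + n·x̄/σ²)/(1/σ₀² + n/σ²) = (σ²·μ₀ + σ₀²·n·x̄)/(σ² + n·σ₀²) = (4104.9649·152.25 + 11772.25·1841.96)/133599.7149 = 22308994.516025/133599.7149 = 166.9838.

166.9838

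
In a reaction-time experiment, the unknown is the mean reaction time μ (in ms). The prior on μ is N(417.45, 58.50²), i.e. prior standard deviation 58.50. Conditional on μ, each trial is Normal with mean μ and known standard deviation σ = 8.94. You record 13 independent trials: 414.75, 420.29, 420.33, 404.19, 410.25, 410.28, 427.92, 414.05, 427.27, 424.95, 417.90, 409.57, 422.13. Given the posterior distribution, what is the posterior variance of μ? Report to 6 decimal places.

6.136944

For Normal data with known variance σ², a Normal(μ₀, σ₀²) prior on μ is conjugate. Posterior precision = 1/σ₀² + n/σ²; posterior mean is the precision-weighted average of μ₀ and x̄.
σ₀² = 58.50² = 3422.25, σ² = 8.94² = 79.9236; σ² + n·σ₀² = 79.9236 + 13·3422.25 = 44569.1736.
Posterior precision = 1/σ₀² + n/σ² = 1/3422.25 + 13/79.9236 = (σ² + n·σ₀²)/(σ₀²σ²) = 44569.1736/(3422.25·79.9236); posterior variance σₙ² = σ₀²σ²/(σ² + n·σ₀²) = 3422.25·79.9236/44569.1736 = 6.136944.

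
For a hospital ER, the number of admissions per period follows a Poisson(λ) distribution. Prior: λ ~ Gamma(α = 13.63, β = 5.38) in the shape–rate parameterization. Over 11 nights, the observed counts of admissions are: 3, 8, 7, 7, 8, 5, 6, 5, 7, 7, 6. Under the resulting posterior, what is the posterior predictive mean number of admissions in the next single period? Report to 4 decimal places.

With a Gamma(shape α, rate β) prior, the Poisson likelihood is conjugate: the posterior is Gamma(α + ΣXᵢ, β + n).
Sum of counts S = 69 over n = 11 nights.
Posterior: Gamma(α+S, β+n) = Gamma(13.63+69, 5.38+11) = Gamma(82.63, 16.38).
The predictive distribution for one future period is NegBinom with mean α/β = 5.0446.

5.0446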